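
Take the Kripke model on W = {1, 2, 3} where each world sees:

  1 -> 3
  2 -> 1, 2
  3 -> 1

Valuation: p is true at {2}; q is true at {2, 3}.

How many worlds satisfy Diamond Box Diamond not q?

1: successors {3}; Box Diamond not q there: 3:F. ✗
2: successors {1, 2}; Box Diamond not q there: 1:T, 2:F. ✓
3: successors {1}; Box Diamond not q there: 1:T. ✓
Satisfying worlds: {2, 3}.

2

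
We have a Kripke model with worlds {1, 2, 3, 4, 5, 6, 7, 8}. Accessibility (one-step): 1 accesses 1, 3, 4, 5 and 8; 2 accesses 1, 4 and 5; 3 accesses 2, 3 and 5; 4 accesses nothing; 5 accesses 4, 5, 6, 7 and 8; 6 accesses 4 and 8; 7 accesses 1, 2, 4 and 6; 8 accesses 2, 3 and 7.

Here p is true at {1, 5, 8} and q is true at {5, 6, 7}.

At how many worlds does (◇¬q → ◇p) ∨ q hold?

7

1: ◇¬q → ◇p is T, q is F. ✓
2: ◇¬q → ◇p is T, q is F. ✓
3: ◇¬q → ◇p is T, q is F. ✓
4: ◇¬q → ◇p is T, q is F. ✓
5: ◇¬q → ◇p is T, q is T. ✓
6: ◇¬q → ◇p is T, q is T. ✓
7: ◇¬q → ◇p is T, q is T. ✓
8: ◇¬q → ◇p is F, q is F. ✗
Satisfying worlds: {1, 2, 3, 4, 5, 6, 7}.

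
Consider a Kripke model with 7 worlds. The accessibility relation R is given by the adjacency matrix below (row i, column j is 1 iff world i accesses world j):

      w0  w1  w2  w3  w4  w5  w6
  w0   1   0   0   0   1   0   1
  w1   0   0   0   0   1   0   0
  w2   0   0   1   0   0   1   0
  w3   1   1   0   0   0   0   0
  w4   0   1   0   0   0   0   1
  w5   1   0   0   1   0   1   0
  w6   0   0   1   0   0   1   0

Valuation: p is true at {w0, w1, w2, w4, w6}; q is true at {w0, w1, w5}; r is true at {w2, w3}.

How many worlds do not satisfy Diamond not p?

4

w0: successors {w0, w4, w6}; not p there: w0:F, w4:F, w6:F. ✗
w1: successors {w4}; not p there: w4:F. ✗
w2: successors {w2, w5}; not p there: w2:F, w5:T. ✓
w3: successors {w0, w1}; not p there: w0:F, w1:F. ✗
w4: successors {w1, w6}; not p there: w1:F, w6:F. ✗
w5: successors {w0, w3, w5}; not p there: w0:F, w3:T, w5:T. ✓
w6: successors {w2, w5}; not p there: w2:F, w5:T. ✓
Satisfying worlds: {w2, w5, w6}.
So Diamond not p fails at the other 4 worlds.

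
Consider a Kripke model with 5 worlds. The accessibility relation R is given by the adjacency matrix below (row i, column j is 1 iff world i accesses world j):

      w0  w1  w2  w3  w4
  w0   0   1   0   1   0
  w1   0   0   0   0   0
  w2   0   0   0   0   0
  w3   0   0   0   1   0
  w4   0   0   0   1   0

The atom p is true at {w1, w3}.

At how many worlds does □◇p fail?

1

w0: successors {w1, w3}; ◇p there: w1:F, w3:T. ✗
w1: no successors, so □◇p holds vacuously. ✓
w2: no successors, so □◇p holds vacuously. ✓
w3: successors {w3}; ◇p there: w3:T. ✓
w4: successors {w3}; ◇p there: w3:T. ✓
Satisfying worlds: {w1, w2, w3, w4}.
So □◇p fails at the other 1 world.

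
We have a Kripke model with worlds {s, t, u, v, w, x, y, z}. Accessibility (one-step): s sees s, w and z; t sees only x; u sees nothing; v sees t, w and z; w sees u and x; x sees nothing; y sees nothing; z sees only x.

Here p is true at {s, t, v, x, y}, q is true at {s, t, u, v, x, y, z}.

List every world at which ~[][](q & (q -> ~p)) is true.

s: [][](q & (q -> ~p)) is F. ✓
t: [][](q & (q -> ~p)) is T. ✗
u: [][](q & (q -> ~p)) is T. ✗
v: [][](q & (q -> ~p)) is F. ✓
w: [][](q & (q -> ~p)) is T. ✗
x: [][](q & (q -> ~p)) is T. ✗
y: [][](q & (q -> ~p)) is T. ✗
z: [][](q & (q -> ~p)) is T. ✗

{s, v}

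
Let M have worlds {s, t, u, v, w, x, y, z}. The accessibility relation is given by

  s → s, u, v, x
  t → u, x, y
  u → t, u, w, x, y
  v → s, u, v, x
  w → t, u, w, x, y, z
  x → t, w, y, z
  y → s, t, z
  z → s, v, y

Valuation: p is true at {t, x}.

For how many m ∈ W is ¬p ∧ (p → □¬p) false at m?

2

s: ¬p is T, p → □¬p is T. ✓
t: ¬p is F, p → □¬p is F. ✗
u: ¬p is T, p → □¬p is T. ✓
v: ¬p is T, p → □¬p is T. ✓
w: ¬p is T, p → □¬p is T. ✓
x: ¬p is F, p → □¬p is F. ✗
y: ¬p is T, p → □¬p is T. ✓
z: ¬p is T, p → □¬p is T. ✓
Satisfying worlds: {s, u, v, w, y, z}.
So ¬p ∧ (p → □¬p) fails at the other 2 worlds.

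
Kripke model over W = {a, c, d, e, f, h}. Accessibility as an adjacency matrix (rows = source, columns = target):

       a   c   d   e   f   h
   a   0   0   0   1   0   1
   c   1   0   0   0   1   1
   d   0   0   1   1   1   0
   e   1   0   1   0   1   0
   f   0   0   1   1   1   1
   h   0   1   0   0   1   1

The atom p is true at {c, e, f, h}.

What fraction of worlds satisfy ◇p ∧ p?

a: ◇p is T, p is F. ✗
c: ◇p is T, p is T. ✓
d: ◇p is T, p is F. ✗
e: ◇p is T, p is T. ✓
f: ◇p is T, p is T. ✓
h: ◇p is T, p is T. ✓
That's 4 of 6 worlds, so 4/6 = 2/3.

2/3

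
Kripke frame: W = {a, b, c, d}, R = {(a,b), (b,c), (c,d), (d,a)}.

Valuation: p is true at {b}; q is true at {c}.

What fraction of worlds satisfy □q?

a: successors {b}; q there: b:F. ✗
b: successors {c}; q there: c:T. ✓
c: successors {d}; q there: d:F. ✗
d: successors {a}; q there: a:F. ✗
That's 1 of 4 worlds, so 1/4.

1/4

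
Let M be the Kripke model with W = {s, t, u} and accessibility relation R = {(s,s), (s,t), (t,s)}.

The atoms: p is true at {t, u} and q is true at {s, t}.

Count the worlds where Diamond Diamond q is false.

1

s: successors {s, t}; Diamond q there: s:T, t:T. ✓
t: successors {s}; Diamond q there: s:T. ✓
u: no successors, so Diamond Diamond q fails. ✗
Satisfying worlds: {s, t}.
So Diamond Diamond q fails at the other 1 world.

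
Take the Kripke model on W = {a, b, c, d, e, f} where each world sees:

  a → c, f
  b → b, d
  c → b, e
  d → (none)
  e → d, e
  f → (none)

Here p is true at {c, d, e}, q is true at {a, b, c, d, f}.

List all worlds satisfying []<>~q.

a: successors {c, f}; <>~q there: c:T, f:F. ✗
b: successors {b, d}; <>~q there: b:F, d:F. ✗
c: successors {b, e}; <>~q there: b:F, e:T. ✗
d: no successors, so []<>~q holds vacuously. ✓
e: successors {d, e}; <>~q there: d:F, e:T. ✗
f: no successors, so []<>~q holds vacuously. ✓

{d, f}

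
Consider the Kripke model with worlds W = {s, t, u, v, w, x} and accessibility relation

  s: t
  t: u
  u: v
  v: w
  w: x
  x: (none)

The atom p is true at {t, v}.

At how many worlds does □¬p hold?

4

s: successors {t}; ¬p there: t:F. ✗
t: successors {u}; ¬p there: u:T. ✓
u: successors {v}; ¬p there: v:F. ✗
v: successors {w}; ¬p there: w:T. ✓
w: successors {x}; ¬p there: x:T. ✓
x: no successors, so □¬p holds vacuously. ✓
Satisfying worlds: {t, v, w, x}.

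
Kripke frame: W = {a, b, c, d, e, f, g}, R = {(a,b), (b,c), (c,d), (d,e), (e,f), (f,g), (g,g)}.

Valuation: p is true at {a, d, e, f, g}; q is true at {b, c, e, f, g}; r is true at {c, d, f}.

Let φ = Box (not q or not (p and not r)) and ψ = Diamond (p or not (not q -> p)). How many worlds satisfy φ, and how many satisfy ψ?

For Box (not q or not (p and not r)):
a: successors {b}; not q or not (p and not r) there: b:T. ✓
b: successors {c}; not q or not (p and not r) there: c:T. ✓
c: successors {d}; not q or not (p and not r) there: d:T. ✓
d: successors {e}; not q or not (p and not r) there: e:F. ✗
e: successors {f}; not q or not (p and not r) there: f:T. ✓
f: successors {g}; not q or not (p and not r) there: g:F. ✗
g: successors {g}; not q or not (p and not r) there: g:F. ✗
— 4 worlds.
For Diamond (p or not (not q -> p)):
a: successors {b}; p or not (not q -> p) there: b:F. ✗
b: successors {c}; p or not (not q -> p) there: c:F. ✗
c: successors {d}; p or not (not q -> p) there: d:T. ✓
d: successors {e}; p or not (not q -> p) there: e:T. ✓
e: successors {f}; p or not (not q -> p) there: f:T. ✓
f: successors {g}; p or not (not q -> p) there: g:T. ✓
g: successors {g}; p or not (not q -> p) there: g:T. ✓
— 5 worlds.

4 and 5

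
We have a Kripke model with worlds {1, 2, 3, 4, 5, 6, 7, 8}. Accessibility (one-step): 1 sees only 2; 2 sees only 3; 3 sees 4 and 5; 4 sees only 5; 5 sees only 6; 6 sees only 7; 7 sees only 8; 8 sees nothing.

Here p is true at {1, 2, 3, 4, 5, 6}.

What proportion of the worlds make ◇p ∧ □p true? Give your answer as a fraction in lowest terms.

5/8

1: ◇p is T, □p is T. ✓
2: ◇p is T, □p is T. ✓
3: ◇p is T, □p is T. ✓
4: ◇p is T, □p is T. ✓
5: ◇p is T, □p is T. ✓
6: ◇p is F, □p is F. ✗
7: ◇p is F, □p is F. ✗
8: ◇p is F, □p is T. ✗
That's 5 of 8 worlds, so 5/8.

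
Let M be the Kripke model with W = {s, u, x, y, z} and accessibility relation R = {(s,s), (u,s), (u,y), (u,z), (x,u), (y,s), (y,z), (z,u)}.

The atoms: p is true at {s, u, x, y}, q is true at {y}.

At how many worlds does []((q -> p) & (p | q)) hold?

3

s: successors {s}; (q -> p) & (p | q) there: s:T. ✓
u: successors {s, y, z}; (q -> p) & (p | q) there: s:T, y:T, z:F. ✗
x: successors {u}; (q -> p) & (p | q) there: u:T. ✓
y: successors {s, z}; (q -> p) & (p | q) there: s:T, z:F. ✗
z: successors {u}; (q -> p) & (p | q) there: u:T. ✓
Satisfying worlds: {s, x, z}.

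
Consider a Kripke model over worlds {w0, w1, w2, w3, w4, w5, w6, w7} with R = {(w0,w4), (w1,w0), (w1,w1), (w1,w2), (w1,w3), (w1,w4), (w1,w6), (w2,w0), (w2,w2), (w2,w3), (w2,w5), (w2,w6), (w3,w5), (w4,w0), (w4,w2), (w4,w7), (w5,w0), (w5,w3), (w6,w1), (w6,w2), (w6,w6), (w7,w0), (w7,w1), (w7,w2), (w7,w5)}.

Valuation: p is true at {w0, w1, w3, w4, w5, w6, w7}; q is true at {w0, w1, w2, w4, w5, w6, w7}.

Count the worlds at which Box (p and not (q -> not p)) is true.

w0: successors {w4}; p and not (q -> not p) there: w4:T. ✓
w1: successors {w0, w1, w2, w3, w4, w6}; p and not (q -> not p) there: w0:T, w1:T, w2:F, w3:F, w4:T, w6:T. ✗
w2: successors {w0, w2, w3, w5, w6}; p and not (q -> not p) there: w0:T, w2:F, w3:F, w5:T, w6:T. ✗
w3: successors {w5}; p and not (q -> not p) there: w5:T. ✓
w4: successors {w0, w2, w7}; p and not (q -> not p) there: w0:T, w2:F, w7:T. ✗
w5: successors {w0, w3}; p and not (q -> not p) there: w0:T, w3:F. ✗
w6: successors {w1, w2, w6}; p and not (q -> not p) there: w1:T, w2:F, w6:T. ✗
w7: successors {w0, w1, w2, w5}; p and not (q -> not p) there: w0:T, w1:T, w2:F, w5:T. ✗
Satisfying worlds: {w0, w3}.

2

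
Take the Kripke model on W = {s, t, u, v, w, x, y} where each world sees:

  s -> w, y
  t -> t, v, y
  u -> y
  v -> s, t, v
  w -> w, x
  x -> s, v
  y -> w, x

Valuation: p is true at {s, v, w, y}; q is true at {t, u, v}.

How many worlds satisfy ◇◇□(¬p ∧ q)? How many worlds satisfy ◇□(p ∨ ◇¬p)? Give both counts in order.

For ◇◇□(¬p ∧ q):
s: successors {w, y}; ◇□(¬p ∧ q) there: w:F, y:F. ✗
t: successors {t, v, y}; ◇□(¬p ∧ q) there: t:F, v:F, y:F. ✗
u: successors {y}; ◇□(¬p ∧ q) there: y:F. ✗
v: successors {s, t, v}; ◇□(¬p ∧ q) there: s:F, t:F, v:F. ✗
w: successors {w, x}; ◇□(¬p ∧ q) there: w:F, x:F. ✗
x: successors {s, v}; ◇□(¬p ∧ q) there: s:F, v:F. ✗
y: successors {w, x}; ◇□(¬p ∧ q) there: w:F, x:F. ✗
— 0 worlds.
For ◇□(p ∨ ◇¬p):
s: successors {w, y}; □(p ∨ ◇¬p) there: w:F, y:F. ✗
t: successors {t, v, y}; □(p ∨ ◇¬p) there: t:T, v:T, y:F. ✓
u: successors {y}; □(p ∨ ◇¬p) there: y:F. ✗
v: successors {s, t, v}; □(p ∨ ◇¬p) there: s:T, t:T, v:T. ✓
w: successors {w, x}; □(p ∨ ◇¬p) there: w:F, x:T. ✓
x: successors {s, v}; □(p ∨ ◇¬p) there: s:T, v:T. ✓
y: successors {w, x}; □(p ∨ ◇¬p) there: w:F, x:T. ✓
— 5 worlds.

0 and 5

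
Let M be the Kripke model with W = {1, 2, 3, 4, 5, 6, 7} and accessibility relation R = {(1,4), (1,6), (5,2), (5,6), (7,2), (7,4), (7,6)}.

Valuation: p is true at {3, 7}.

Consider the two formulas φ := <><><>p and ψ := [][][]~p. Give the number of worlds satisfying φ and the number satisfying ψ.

0 and 7

For <><><>p:
1: successors {4, 6}; <><>p there: 4:F, 6:F. ✗
2: no successors, so <><><>p fails. ✗
3: no successors, so <><><>p fails. ✗
4: no successors, so <><><>p fails. ✗
5: successors {2, 6}; <><>p there: 2:F, 6:F. ✗
6: no successors, so <><><>p fails. ✗
7: successors {2, 4, 6}; <><>p there: 2:F, 4:F, 6:F. ✗
— 0 worlds.
For [][][]~p:
1: successors {4, 6}; [][]~p there: 4:T, 6:T. ✓
2: no successors, so [][][]~p holds vacuously. ✓
3: no successors, so [][][]~p holds vacuously. ✓
4: no successors, so [][][]~p holds vacuously. ✓
5: successors {2, 6}; [][]~p there: 2:T, 6:T. ✓
6: no successors, so [][][]~p holds vacuously. ✓
7: successors {2, 4, 6}; [][]~p there: 2:T, 4:T, 6:T. ✓
— 7 worlds.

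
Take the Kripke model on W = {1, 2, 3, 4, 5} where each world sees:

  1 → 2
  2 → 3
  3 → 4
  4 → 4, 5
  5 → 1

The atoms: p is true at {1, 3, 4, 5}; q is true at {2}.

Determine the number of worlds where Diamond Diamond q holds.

1: successors {2}; Diamond q there: 2:F. ✗
2: successors {3}; Diamond q there: 3:F. ✗
3: successors {4}; Diamond q there: 4:F. ✗
4: successors {4, 5}; Diamond q there: 4:F, 5:F. ✗
5: successors {1}; Diamond q there: 1:T. ✓
Satisfying worlds: {5}.

1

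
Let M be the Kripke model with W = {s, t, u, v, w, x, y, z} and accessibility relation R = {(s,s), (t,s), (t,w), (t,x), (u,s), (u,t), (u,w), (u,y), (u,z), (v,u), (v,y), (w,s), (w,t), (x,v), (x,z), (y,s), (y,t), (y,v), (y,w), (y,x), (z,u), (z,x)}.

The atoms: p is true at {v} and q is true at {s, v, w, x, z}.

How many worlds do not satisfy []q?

5

s: successors {s}; q there: s:T. ✓
t: successors {s, w, x}; q there: s:T, w:T, x:T. ✓
u: successors {s, t, w, y, z}; q there: s:T, t:F, w:T, y:F, z:T. ✗
v: successors {u, y}; q there: u:F, y:F. ✗
w: successors {s, t}; q there: s:T, t:F. ✗
x: successors {v, z}; q there: v:T, z:T. ✓
y: successors {s, t, v, w, x}; q there: s:T, t:F, v:T, w:T, x:T. ✗
z: successors {u, x}; q there: u:F, x:T. ✗
Satisfying worlds: {s, t, x}.
So []q fails at the other 5 worlds.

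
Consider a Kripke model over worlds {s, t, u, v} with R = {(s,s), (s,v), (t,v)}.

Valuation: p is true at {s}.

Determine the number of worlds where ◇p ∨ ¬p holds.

s: ◇p is T, ¬p is F. ✓
t: ◇p is F, ¬p is T. ✓
u: ◇p is F, ¬p is T. ✓
v: ◇p is F, ¬p is T. ✓
Satisfying worlds: {s, t, u, v}.

4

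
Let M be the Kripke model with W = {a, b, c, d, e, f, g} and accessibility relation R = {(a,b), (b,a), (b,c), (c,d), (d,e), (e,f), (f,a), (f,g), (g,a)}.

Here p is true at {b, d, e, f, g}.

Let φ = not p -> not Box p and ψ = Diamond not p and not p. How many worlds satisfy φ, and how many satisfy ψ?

For not p -> not Box p:
a: not p is T, not Box p is F. ✗
b: not p is F, not Box p is T. ✓
c: not p is T, not Box p is F. ✗
d: not p is F, not Box p is F. ✓
e: not p is F, not Box p is F. ✓
f: not p is F, not Box p is T. ✓
g: not p is F, not Box p is T. ✓
— 5 worlds.
For Diamond not p and not p:
a: Diamond not p is F, not p is T. ✗
b: Diamond not p is T, not p is F. ✗
c: Diamond not p is F, not p is T. ✗
d: Diamond not p is F, not p is F. ✗
e: Diamond not p is F, not p is F. ✗
f: Diamond not p is T, not p is F. ✗
g: Diamond not p is T, not p is F. ✗
— 0 worlds.

5 and 0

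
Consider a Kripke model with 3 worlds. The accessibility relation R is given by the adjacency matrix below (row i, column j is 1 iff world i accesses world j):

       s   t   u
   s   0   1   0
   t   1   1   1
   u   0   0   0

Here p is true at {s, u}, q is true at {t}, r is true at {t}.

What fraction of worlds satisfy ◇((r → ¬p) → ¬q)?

1/3

s: successors {t}; (r → ¬p) → ¬q there: t:F. ✗
t: successors {s, t, u}; (r → ¬p) → ¬q there: s:T, t:F, u:T. ✓
u: no successors, so ◇((r → ¬p) → ¬q) fails. ✗
That's 1 of 3 worlds, so 1/3.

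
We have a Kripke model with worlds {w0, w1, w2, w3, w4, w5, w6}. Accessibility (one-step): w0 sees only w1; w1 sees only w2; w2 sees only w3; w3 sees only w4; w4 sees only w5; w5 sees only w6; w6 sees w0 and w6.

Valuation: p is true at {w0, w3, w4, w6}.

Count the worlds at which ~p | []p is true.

5

w0: ~p is F, []p is F. ✗
w1: ~p is T, []p is F. ✓
w2: ~p is T, []p is T. ✓
w3: ~p is F, []p is T. ✓
w4: ~p is F, []p is F. ✗
w5: ~p is T, []p is T. ✓
w6: ~p is F, []p is T. ✓
Satisfying worlds: {w1, w2, w3, w5, w6}.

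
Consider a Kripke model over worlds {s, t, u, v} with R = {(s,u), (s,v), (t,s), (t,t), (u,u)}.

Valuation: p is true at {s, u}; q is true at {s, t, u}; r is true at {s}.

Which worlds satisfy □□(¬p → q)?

s: successors {u, v}; □(¬p → q) there: u:T, v:T. ✓
t: successors {s, t}; □(¬p → q) there: s:F, t:T. ✗
u: successors {u}; □(¬p → q) there: u:T. ✓
v: no successors, so □□(¬p → q) holds vacuously. ✓

{s, u, v}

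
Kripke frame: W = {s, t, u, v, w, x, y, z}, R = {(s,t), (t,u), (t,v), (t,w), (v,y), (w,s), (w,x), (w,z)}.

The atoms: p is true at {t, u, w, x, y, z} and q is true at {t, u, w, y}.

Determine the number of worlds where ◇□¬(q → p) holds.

s: successors {t}; □¬(q → p) there: t:F. ✗
t: successors {u, v, w}; □¬(q → p) there: u:T, v:F, w:F. ✓
u: no successors, so ◇□¬(q → p) fails. ✗
v: successors {y}; □¬(q → p) there: y:T. ✓
w: successors {s, x, z}; □¬(q → p) there: s:F, x:T, z:T. ✓
x: no successors, so ◇□¬(q → p) fails. ✗
y: no successors, so ◇□¬(q → p) fails. ✗
z: no successors, so ◇□¬(q → p) fails. ✗
Satisfying worlds: {t, v, w}.

3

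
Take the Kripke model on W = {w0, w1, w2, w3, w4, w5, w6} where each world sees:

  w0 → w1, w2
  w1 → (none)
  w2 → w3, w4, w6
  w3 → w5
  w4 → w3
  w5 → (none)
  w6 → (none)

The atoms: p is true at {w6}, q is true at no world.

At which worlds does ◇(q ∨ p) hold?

{w2}

w0: successors {w1, w2}; q ∨ p there: w1:F, w2:F. ✗
w1: no successors, so ◇(q ∨ p) fails. ✗
w2: successors {w3, w4, w6}; q ∨ p there: w3:F, w4:F, w6:T. ✓
w3: successors {w5}; q ∨ p there: w5:F. ✗
w4: successors {w3}; q ∨ p there: w3:F. ✗
w5: no successors, so ◇(q ∨ p) fails. ✗
w6: no successors, so ◇(q ∨ p) fails. ✗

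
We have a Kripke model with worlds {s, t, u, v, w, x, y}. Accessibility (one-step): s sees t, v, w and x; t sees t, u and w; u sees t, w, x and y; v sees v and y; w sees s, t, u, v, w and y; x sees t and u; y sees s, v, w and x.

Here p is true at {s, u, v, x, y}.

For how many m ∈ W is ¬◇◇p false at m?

s: ◇◇p is T. ✗
t: ◇◇p is T. ✗
u: ◇◇p is T. ✗
v: ◇◇p is T. ✗
w: ◇◇p is T. ✗
x: ◇◇p is T. ✗
y: ◇◇p is T. ✗
Satisfying worlds: ∅.
So ¬◇◇p fails at the other 7 worlds.

7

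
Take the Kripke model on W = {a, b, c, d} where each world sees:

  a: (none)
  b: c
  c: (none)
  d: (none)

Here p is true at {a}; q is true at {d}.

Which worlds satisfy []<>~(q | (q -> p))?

{a, c, d}

a: no successors, so []<>~(q | (q -> p)) holds vacuously. ✓
b: successors {c}; <>~(q | (q -> p)) there: c:F. ✗
c: no successors, so []<>~(q | (q -> p)) holds vacuously. ✓
d: no successors, so []<>~(q | (q -> p)) holds vacuously. ✓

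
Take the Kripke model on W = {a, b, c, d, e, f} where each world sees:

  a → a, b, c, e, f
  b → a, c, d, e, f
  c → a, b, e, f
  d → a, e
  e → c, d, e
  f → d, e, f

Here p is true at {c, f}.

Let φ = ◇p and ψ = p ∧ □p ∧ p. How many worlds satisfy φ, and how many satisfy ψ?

5 and 0

For ◇p:
a: successors {a, b, c, e, f}; p there: a:F, b:F, c:T, e:F, f:T. ✓
b: successors {a, c, d, e, f}; p there: a:F, c:T, d:F, e:F, f:T. ✓
c: successors {a, b, e, f}; p there: a:F, b:F, e:F, f:T. ✓
d: successors {a, e}; p there: a:F, e:F. ✗
e: successors {c, d, e}; p there: c:T, d:F, e:F. ✓
f: successors {d, e, f}; p there: d:F, e:F, f:T. ✓
— 5 worlds.
For p ∧ □p ∧ p:
a: p is F, □p ∧ p is F. ✗
b: p is F, □p ∧ p is F. ✗
c: p is T, □p ∧ p is F. ✗
d: p is F, □p ∧ p is F. ✗
e: p is F, □p ∧ p is F. ✗
f: p is T, □p ∧ p is F. ✗
— 0 worlds.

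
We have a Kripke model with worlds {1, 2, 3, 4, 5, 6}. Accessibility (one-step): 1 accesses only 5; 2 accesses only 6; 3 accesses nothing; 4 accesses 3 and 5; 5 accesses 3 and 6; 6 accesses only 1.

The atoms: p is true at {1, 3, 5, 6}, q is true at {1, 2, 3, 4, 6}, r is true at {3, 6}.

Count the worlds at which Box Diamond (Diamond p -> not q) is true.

1: successors {5}; Diamond (Diamond p -> not q) there: 5:T. ✓
2: successors {6}; Diamond (Diamond p -> not q) there: 6:F. ✗
3: no successors, so Box Diamond (Diamond p -> not q) holds vacuously. ✓
4: successors {3, 5}; Diamond (Diamond p -> not q) there: 3:F, 5:T. ✗
5: successors {3, 6}; Diamond (Diamond p -> not q) there: 3:F, 6:F. ✗
6: successors {1}; Diamond (Diamond p -> not q) there: 1:T. ✓
Satisfying worlds: {1, 3, 6}.

3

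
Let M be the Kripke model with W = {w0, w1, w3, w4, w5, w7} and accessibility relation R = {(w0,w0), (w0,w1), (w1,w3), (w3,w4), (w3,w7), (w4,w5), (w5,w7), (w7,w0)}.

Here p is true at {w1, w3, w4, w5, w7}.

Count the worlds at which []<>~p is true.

w0: successors {w0, w1}; <>~p there: w0:T, w1:F. ✗
w1: successors {w3}; <>~p there: w3:F. ✗
w3: successors {w4, w7}; <>~p there: w4:F, w7:T. ✗
w4: successors {w5}; <>~p there: w5:F. ✗
w5: successors {w7}; <>~p there: w7:T. ✓
w7: successors {w0}; <>~p there: w0:T. ✓
Satisfying worlds: {w5, w7}.

2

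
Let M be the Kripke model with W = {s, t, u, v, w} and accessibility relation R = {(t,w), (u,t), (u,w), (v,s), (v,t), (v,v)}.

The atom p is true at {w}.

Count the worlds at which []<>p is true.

s: no successors, so []<>p holds vacuously. ✓
t: successors {w}; <>p there: w:F. ✗
u: successors {t, w}; <>p there: t:T, w:F. ✗
v: successors {s, t, v}; <>p there: s:F, t:T, v:F. ✗
w: no successors, so []<>p holds vacuously. ✓
Satisfying worlds: {s, w}.

2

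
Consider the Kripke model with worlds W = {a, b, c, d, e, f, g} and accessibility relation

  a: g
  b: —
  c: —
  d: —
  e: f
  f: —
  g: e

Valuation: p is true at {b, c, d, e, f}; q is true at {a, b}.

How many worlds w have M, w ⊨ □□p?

a: successors {g}; □p there: g:T. ✓
b: no successors, so □□p holds vacuously. ✓
c: no successors, so □□p holds vacuously. ✓
d: no successors, so □□p holds vacuously. ✓
e: successors {f}; □p there: f:T. ✓
f: no successors, so □□p holds vacuously. ✓
g: successors {e}; □p there: e:T. ✓
Satisfying worlds: {a, b, c, d, e, f, g}.

7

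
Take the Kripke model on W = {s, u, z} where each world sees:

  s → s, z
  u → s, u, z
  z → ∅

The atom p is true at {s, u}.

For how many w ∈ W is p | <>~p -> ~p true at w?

s: p | <>~p is T, ~p is F. ✗
u: p | <>~p is T, ~p is F. ✗
z: p | <>~p is F, ~p is T. ✓
Satisfying worlds: {z}.

1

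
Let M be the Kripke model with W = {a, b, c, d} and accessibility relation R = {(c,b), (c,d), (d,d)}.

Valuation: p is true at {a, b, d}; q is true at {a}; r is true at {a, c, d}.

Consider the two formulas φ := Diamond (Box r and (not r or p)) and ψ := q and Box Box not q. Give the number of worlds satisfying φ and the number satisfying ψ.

For Diamond (Box r and (not r or p)):
a: no successors, so Diamond (Box r and (not r or p)) fails. ✗
b: no successors, so Diamond (Box r and (not r or p)) fails. ✗
c: successors {b, d}; Box r and (not r or p) there: b:T, d:T. ✓
d: successors {d}; Box r and (not r or p) there: d:T. ✓
— 2 worlds.
For q and Box Box not q:
a: q is T, Box Box not q is T. ✓
b: q is F, Box Box not q is T. ✗
c: q is F, Box Box not q is T. ✗
d: q is F, Box Box not q is T. ✗
— 1 world.

2 and 1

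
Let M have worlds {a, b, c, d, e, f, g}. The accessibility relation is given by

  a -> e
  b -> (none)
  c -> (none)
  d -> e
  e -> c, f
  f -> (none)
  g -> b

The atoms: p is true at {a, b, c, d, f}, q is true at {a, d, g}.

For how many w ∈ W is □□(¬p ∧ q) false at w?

a: successors {e}; □(¬p ∧ q) there: e:F. ✗
b: no successors, so □□(¬p ∧ q) holds vacuously. ✓
c: no successors, so □□(¬p ∧ q) holds vacuously. ✓
d: successors {e}; □(¬p ∧ q) there: e:F. ✗
e: successors {c, f}; □(¬p ∧ q) there: c:T, f:T. ✓
f: no successors, so □□(¬p ∧ q) holds vacuously. ✓
g: successors {b}; □(¬p ∧ q) there: b:T. ✓
Satisfying worlds: {b, c, e, f, g}.
So □□(¬p ∧ q) fails at the other 2 worlds.

2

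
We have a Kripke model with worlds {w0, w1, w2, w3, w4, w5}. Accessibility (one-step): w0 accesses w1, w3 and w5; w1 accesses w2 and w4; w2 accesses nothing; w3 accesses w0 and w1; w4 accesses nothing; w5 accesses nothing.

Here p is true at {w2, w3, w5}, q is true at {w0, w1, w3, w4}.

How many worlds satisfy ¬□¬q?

w0: □¬q is F. ✓
w1: □¬q is F. ✓
w2: □¬q is T. ✗
w3: □¬q is F. ✓
w4: □¬q is T. ✗
w5: □¬q is T. ✗
Satisfying worlds: {w0, w1, w3}.

3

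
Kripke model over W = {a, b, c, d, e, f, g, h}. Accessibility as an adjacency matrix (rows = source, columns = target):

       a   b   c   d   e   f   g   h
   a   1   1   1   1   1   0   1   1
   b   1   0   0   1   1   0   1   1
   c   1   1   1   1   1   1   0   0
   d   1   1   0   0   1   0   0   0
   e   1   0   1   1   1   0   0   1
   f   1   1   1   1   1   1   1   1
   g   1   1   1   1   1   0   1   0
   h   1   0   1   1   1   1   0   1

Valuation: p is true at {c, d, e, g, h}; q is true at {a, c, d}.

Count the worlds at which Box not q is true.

a: successors {a, b, c, d, e, g, h}; not q there: a:F, b:T, c:F, d:F, e:T, g:T, h:T. ✗
b: successors {a, d, e, g, h}; not q there: a:F, d:F, e:T, g:T, h:T. ✗
c: successors {a, b, c, d, e, f}; not q there: a:F, b:T, c:F, d:F, e:T, f:T. ✗
d: successors {a, b, e}; not q there: a:F, b:T, e:T. ✗
e: successors {a, c, d, e, h}; not q there: a:F, c:F, d:F, e:T, h:T. ✗
f: successors {a, b, c, d, e, f, g, h}; not q there: a:F, b:T, c:F, d:F, e:T, f:T, g:T, h:T. ✗
g: successors {a, b, c, d, e, g}; not q there: a:F, b:T, c:F, d:F, e:T, g:T. ✗
h: successors {a, c, d, e, f, h}; not q there: a:F, c:F, d:F, e:T, f:T, h:T. ✗
Satisfying worlds: ∅.

0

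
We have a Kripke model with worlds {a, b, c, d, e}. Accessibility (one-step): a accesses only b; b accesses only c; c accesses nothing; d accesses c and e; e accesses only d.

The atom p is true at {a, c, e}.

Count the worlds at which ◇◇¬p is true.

1

a: successors {b}; ◇¬p there: b:F. ✗
b: successors {c}; ◇¬p there: c:F. ✗
c: no successors, so ◇◇¬p fails. ✗
d: successors {c, e}; ◇¬p there: c:F, e:T. ✓
e: successors {d}; ◇¬p there: d:F. ✗
Satisfying worlds: {d}.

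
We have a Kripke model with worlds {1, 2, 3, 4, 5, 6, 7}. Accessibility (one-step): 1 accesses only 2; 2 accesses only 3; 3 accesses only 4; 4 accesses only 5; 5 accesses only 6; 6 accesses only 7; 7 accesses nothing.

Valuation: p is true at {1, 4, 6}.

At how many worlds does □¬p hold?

1: successors {2}; ¬p there: 2:T. ✓
2: successors {3}; ¬p there: 3:T. ✓
3: successors {4}; ¬p there: 4:F. ✗
4: successors {5}; ¬p there: 5:T. ✓
5: successors {6}; ¬p there: 6:F. ✗
6: successors {7}; ¬p there: 7:T. ✓
7: no successors, so □¬p holds vacuously. ✓
Satisfying worlds: {1, 2, 4, 6, 7}.

5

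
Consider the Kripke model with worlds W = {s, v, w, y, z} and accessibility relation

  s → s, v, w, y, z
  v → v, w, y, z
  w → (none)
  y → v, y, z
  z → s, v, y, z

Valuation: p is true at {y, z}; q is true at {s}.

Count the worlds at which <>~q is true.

s: successors {s, v, w, y, z}; ~q there: s:F, v:T, w:T, y:T, z:T. ✓
v: successors {v, w, y, z}; ~q there: v:T, w:T, y:T, z:T. ✓
w: no successors, so <>~q fails. ✗
y: successors {v, y, z}; ~q there: v:T, y:T, z:T. ✓
z: successors {s, v, y, z}; ~q there: s:F, v:T, y:T, z:T. ✓
Satisfying worlds: {s, v, y, z}.

4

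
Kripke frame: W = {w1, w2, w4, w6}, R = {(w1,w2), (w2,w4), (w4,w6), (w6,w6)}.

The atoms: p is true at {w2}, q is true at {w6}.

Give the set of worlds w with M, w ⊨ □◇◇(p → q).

w1: successors {w2}; ◇◇(p → q) there: w2:T. ✓
w2: successors {w4}; ◇◇(p → q) there: w4:T. ✓
w4: successors {w6}; ◇◇(p → q) there: w6:T. ✓
w6: successors {w6}; ◇◇(p → q) there: w6:T. ✓

{w1, w2, w4, w6}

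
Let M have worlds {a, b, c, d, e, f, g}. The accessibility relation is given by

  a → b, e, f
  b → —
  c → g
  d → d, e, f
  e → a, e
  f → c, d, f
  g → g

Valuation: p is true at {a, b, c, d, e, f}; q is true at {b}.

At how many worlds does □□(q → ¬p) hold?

a: successors {b, e, f}; □(q → ¬p) there: b:T, e:T, f:T. ✓
b: no successors, so □□(q → ¬p) holds vacuously. ✓
c: successors {g}; □(q → ¬p) there: g:T. ✓
d: successors {d, e, f}; □(q → ¬p) there: d:T, e:T, f:T. ✓
e: successors {a, e}; □(q → ¬p) there: a:F, e:T. ✗
f: successors {c, d, f}; □(q → ¬p) there: c:T, d:T, f:T. ✓
g: successors {g}; □(q → ¬p) there: g:T. ✓
Satisfying worlds: {a, b, c, d, f, g}.

6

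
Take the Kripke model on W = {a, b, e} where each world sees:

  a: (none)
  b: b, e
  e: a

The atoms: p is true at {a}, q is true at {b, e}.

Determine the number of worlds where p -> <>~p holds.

2

a: p is T, <>~p is F. ✗
b: p is F, <>~p is T. ✓
e: p is F, <>~p is F. ✓
Satisfying worlds: {b, e}.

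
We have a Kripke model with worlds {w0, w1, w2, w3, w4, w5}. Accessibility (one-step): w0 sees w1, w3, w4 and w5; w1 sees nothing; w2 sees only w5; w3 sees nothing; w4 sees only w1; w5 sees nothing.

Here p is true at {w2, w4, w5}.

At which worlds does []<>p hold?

w0: successors {w1, w3, w4, w5}; <>p there: w1:F, w3:F, w4:F, w5:F. ✗
w1: no successors, so []<>p holds vacuously. ✓
w2: successors {w5}; <>p there: w5:F. ✗
w3: no successors, so []<>p holds vacuously. ✓
w4: successors {w1}; <>p there: w1:F. ✗
w5: no successors, so []<>p holds vacuously. ✓

{w1, w3, w5}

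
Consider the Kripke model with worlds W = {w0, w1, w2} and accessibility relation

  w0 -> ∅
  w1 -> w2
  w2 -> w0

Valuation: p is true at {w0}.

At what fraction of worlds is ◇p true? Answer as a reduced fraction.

w0: no successors, so ◇p fails. ✗
w1: successors {w2}; p there: w2:F. ✗
w2: successors {w0}; p there: w0:T. ✓
That's 1 of 3 worlds, so 1/3.

1/3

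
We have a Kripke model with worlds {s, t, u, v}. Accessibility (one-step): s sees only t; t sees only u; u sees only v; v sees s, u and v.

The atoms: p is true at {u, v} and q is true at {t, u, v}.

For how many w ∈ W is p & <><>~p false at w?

2

s: p is F, <><>~p is F. ✗
t: p is F, <><>~p is F. ✗
u: p is T, <><>~p is T. ✓
v: p is T, <><>~p is T. ✓
Satisfying worlds: {u, v}.
So p & <><>~p fails at the other 2 worlds.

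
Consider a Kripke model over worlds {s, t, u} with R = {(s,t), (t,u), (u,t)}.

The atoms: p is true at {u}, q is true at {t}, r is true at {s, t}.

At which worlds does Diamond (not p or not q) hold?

{s, t, u}

s: successors {t}; not p or not q there: t:T. ✓
t: successors {u}; not p or not q there: u:T. ✓
u: successors {t}; not p or not q there: t:T. ✓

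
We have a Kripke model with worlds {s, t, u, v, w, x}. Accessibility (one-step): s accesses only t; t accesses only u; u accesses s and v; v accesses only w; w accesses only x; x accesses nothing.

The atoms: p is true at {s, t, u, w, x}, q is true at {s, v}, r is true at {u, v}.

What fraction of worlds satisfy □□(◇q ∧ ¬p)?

1/3

s: successors {t}; □(◇q ∧ ¬p) there: t:F. ✗
t: successors {u}; □(◇q ∧ ¬p) there: u:F. ✗
u: successors {s, v}; □(◇q ∧ ¬p) there: s:F, v:F. ✗
v: successors {w}; □(◇q ∧ ¬p) there: w:F. ✗
w: successors {x}; □(◇q ∧ ¬p) there: x:T. ✓
x: no successors, so □□(◇q ∧ ¬p) holds vacuously. ✓
That's 2 of 6 worlds, so 2/6 = 1/3.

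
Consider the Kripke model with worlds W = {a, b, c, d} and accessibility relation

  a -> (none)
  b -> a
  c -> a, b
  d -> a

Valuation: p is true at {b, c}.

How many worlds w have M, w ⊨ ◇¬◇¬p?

3

a: no successors, so ◇¬◇¬p fails. ✗
b: successors {a}; ¬◇¬p there: a:T. ✓
c: successors {a, b}; ¬◇¬p there: a:T, b:F. ✓
d: successors {a}; ¬◇¬p there: a:T. ✓
Satisfying worlds: {b, c, d}.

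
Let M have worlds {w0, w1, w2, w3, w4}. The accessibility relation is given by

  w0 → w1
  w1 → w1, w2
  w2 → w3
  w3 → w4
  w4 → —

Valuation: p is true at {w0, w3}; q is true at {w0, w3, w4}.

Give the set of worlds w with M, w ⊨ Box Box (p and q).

w0: successors {w1}; Box (p and q) there: w1:F. ✗
w1: successors {w1, w2}; Box (p and q) there: w1:F, w2:T. ✗
w2: successors {w3}; Box (p and q) there: w3:F. ✗
w3: successors {w4}; Box (p and q) there: w4:T. ✓
w4: no successors, so Box Box (p and q) holds vacuously. ✓

{w3, w4}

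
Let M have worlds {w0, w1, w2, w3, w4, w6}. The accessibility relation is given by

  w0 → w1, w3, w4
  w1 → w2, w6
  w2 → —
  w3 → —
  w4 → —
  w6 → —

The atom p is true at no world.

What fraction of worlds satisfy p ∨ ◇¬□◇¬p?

w0: p is F, ◇¬□◇¬p is T. ✓
w1: p is F, ◇¬□◇¬p is F. ✗
w2: p is F, ◇¬□◇¬p is F. ✗
w3: p is F, ◇¬□◇¬p is F. ✗
w4: p is F, ◇¬□◇¬p is F. ✗
w6: p is F, ◇¬□◇¬p is F. ✗
That's 1 of 6 worlds, so 1/6.

1/6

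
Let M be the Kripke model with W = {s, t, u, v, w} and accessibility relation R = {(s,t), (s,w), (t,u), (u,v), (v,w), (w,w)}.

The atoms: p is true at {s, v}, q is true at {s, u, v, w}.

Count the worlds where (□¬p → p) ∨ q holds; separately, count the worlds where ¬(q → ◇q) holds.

For (□¬p → p) ∨ q:
s: □¬p → p is T, q is T. ✓
t: □¬p → p is F, q is F. ✗
u: □¬p → p is T, q is T. ✓
v: □¬p → p is T, q is T. ✓
w: □¬p → p is F, q is T. ✓
— 4 worlds.
For ¬(q → ◇q):
s: q → ◇q is T. ✗
t: q → ◇q is T. ✗
u: q → ◇q is T. ✗
v: q → ◇q is T. ✗
w: q → ◇q is T. ✗
— 0 worlds.

4 and 0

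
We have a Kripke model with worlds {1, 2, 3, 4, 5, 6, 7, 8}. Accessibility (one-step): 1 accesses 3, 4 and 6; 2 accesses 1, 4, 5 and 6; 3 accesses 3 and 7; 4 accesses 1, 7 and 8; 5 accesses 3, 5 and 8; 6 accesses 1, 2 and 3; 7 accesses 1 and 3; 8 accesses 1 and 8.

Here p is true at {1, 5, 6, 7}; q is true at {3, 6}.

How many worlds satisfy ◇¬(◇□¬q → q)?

7

1: successors {3, 4, 6}; ¬(◇□¬q → q) there: 3:F, 4:T, 6:F. ✓
2: successors {1, 4, 5, 6}; ¬(◇□¬q → q) there: 1:T, 4:T, 5:T, 6:F. ✓
3: successors {3, 7}; ¬(◇□¬q → q) there: 3:F, 7:F. ✗
4: successors {1, 7, 8}; ¬(◇□¬q → q) there: 1:T, 7:F, 8:T. ✓
5: successors {3, 5, 8}; ¬(◇□¬q → q) there: 3:F, 5:T, 8:T. ✓
6: successors {1, 2, 3}; ¬(◇□¬q → q) there: 1:T, 2:T, 3:F. ✓
7: successors {1, 3}; ¬(◇□¬q → q) there: 1:T, 3:F. ✓
8: successors {1, 8}; ¬(◇□¬q → q) there: 1:T, 8:T. ✓
Satisfying worlds: {1, 2, 4, 5, 6, 7, 8}.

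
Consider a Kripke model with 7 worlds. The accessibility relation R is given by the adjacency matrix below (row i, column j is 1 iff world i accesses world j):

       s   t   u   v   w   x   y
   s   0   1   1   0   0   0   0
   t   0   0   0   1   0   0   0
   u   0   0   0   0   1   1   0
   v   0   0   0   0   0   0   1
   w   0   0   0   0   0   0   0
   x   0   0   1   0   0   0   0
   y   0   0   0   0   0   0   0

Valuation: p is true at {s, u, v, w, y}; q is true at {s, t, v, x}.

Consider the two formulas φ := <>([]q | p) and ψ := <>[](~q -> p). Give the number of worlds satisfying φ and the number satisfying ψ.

5 and 5

For <>([]q | p):
s: successors {t, u}; []q | p there: t:T, u:T. ✓
t: successors {v}; []q | p there: v:T. ✓
u: successors {w, x}; []q | p there: w:T, x:F. ✓
v: successors {y}; []q | p there: y:T. ✓
w: no successors, so <>([]q | p) fails. ✗
x: successors {u}; []q | p there: u:T. ✓
y: no successors, so <>([]q | p) fails. ✗
— 5 worlds.
For <>[](~q -> p):
s: successors {t, u}; [](~q -> p) there: t:T, u:T. ✓
t: successors {v}; [](~q -> p) there: v:T. ✓
u: successors {w, x}; [](~q -> p) there: w:T, x:T. ✓
v: successors {y}; [](~q -> p) there: y:T. ✓
w: no successors, so <>[](~q -> p) fails. ✗
x: successors {u}; [](~q -> p) there: u:T. ✓
y: no successors, so <>[](~q -> p) fails. ✗
— 5 worlds.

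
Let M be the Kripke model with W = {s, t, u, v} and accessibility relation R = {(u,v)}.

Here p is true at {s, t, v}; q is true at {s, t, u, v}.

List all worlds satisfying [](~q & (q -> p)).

{s, t, v}

s: no successors, so [](~q & (q -> p)) holds vacuously. ✓
t: no successors, so [](~q & (q -> p)) holds vacuously. ✓
u: successors {v}; ~q & (q -> p) there: v:F. ✗
v: no successors, so [](~q & (q -> p)) holds vacuously. ✓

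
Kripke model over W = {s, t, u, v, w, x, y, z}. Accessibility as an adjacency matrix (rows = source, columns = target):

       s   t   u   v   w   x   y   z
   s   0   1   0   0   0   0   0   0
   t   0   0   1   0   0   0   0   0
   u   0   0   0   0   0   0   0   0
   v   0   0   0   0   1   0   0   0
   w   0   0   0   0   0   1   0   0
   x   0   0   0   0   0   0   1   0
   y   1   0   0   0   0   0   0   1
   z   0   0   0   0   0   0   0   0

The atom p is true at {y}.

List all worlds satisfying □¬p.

s: successors {t}; ¬p there: t:T. ✓
t: successors {u}; ¬p there: u:T. ✓
u: no successors, so □¬p holds vacuously. ✓
v: successors {w}; ¬p there: w:T. ✓
w: successors {x}; ¬p there: x:T. ✓
x: successors {y}; ¬p there: y:F. ✗
y: successors {s, z}; ¬p there: s:T, z:T. ✓
z: no successors, so □¬p holds vacuously. ✓

{s, t, u, v, w, y, z}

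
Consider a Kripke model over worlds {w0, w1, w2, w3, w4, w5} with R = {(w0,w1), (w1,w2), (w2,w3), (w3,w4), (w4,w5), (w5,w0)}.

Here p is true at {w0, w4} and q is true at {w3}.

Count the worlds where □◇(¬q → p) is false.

3

w0: successors {w1}; ◇(¬q → p) there: w1:F. ✗
w1: successors {w2}; ◇(¬q → p) there: w2:T. ✓
w2: successors {w3}; ◇(¬q → p) there: w3:T. ✓
w3: successors {w4}; ◇(¬q → p) there: w4:F. ✗
w4: successors {w5}; ◇(¬q → p) there: w5:T. ✓
w5: successors {w0}; ◇(¬q → p) there: w0:F. ✗
Satisfying worlds: {w1, w2, w4}.
So □◇(¬q → p) fails at the other 3 worlds.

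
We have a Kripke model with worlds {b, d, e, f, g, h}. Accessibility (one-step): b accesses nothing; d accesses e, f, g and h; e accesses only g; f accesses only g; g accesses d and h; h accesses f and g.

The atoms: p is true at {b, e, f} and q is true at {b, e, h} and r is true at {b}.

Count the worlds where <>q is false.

4

b: no successors, so <>q fails. ✗
d: successors {e, f, g, h}; q there: e:T, f:F, g:F, h:T. ✓
e: successors {g}; q there: g:F. ✗
f: successors {g}; q there: g:F. ✗
g: successors {d, h}; q there: d:F, h:T. ✓
h: successors {f, g}; q there: f:F, g:F. ✗
Satisfying worlds: {d, g}.
So <>q fails at the other 4 worlds.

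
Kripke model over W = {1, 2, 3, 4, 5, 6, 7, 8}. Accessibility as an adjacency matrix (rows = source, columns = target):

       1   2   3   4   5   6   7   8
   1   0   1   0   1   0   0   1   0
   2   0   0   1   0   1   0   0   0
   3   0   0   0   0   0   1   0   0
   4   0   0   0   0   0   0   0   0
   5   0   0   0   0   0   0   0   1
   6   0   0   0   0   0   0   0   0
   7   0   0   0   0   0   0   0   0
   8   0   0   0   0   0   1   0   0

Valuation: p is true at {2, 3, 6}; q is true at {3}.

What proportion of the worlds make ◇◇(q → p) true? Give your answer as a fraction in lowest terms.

3/8

1: successors {2, 4, 7}; ◇(q → p) there: 2:T, 4:F, 7:F. ✓
2: successors {3, 5}; ◇(q → p) there: 3:T, 5:T. ✓
3: successors {6}; ◇(q → p) there: 6:F. ✗
4: no successors, so ◇◇(q → p) fails. ✗
5: successors {8}; ◇(q → p) there: 8:T. ✓
6: no successors, so ◇◇(q → p) fails. ✗
7: no successors, so ◇◇(q → p) fails. ✗
8: successors {6}; ◇(q → p) there: 6:F. ✗
That's 3 of 8 worlds, so 3/8.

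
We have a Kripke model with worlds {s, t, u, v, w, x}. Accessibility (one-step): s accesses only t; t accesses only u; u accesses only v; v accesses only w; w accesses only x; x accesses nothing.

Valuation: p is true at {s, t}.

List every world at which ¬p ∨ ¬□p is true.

s: ¬p is F, ¬□p is F. ✗
t: ¬p is F, ¬□p is T. ✓
u: ¬p is T, ¬□p is T. ✓
v: ¬p is T, ¬□p is T. ✓
w: ¬p is T, ¬□p is T. ✓
x: ¬p is T, ¬□p is F. ✓

{t, u, v, w, x}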